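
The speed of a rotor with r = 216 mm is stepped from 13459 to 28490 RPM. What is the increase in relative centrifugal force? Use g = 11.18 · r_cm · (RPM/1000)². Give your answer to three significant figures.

r = 216 mm = 21.6 cm
RCF₁ = 11.18 × 21.6 × (13.459)² = 11.18 × 21.6 × 181.144681 ≈ 43,744.3 × g
RCF₂ = 11.18 × 21.6 × (28.49)² = 11.18 × 21.6 × 811.6801 ≈ 196,011 × g
Increase = 196,011 − 43,744.3 = 152,266.7

152000 ×g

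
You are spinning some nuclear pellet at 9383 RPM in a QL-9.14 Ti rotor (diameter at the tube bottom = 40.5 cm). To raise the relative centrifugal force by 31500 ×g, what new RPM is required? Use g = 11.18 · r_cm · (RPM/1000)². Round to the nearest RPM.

15072 RPM

r = 40.5 / 2 = 20.25 cm
Current RCF = 11.18 × 20.25 × (9.383)² = 11.18 × 20.25 × 88.040689 ≈ 19,932 × g
Target RCF = 19,932 + 31,500 = 51,432 × g
(N/1000)² = 51,432 / 226.395 = 227.1782
N = 1000 × √227.1782 ≈ 15,072.4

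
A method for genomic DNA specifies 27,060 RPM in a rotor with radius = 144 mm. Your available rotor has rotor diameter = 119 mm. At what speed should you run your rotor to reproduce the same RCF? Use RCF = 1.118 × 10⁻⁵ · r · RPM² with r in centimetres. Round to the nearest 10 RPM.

Original rotor: r = 144 mm = 14.4 cm
RCF_original = 1.118 × 10⁻⁵ × 14.4 × (27060)² = 1.118 × 10⁻⁵ × 14.4 × 732,243,600 ≈ 117,885.4 × g
Your rotor: r = 119 mm / 2 = 59.5 mm = 5.95 cm
117,885.4 = 1.118 × 10⁻⁵ × 5.95 × N²
N² = 117,885.4 / (6.6521 × 10⁻⁵) = 1,772,153,155
N ≈ √1,772,153,155 ≈ 42,096.9

42100 RPM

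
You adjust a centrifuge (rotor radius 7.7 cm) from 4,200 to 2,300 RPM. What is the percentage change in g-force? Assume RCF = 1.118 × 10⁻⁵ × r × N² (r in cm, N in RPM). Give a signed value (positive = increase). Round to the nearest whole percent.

RCF ∝ N², so the ratio is (2300/4200)² = (0.547619)² = 0.2999.
Change = 0.2999 − 1 = -0.7001 → -70.0%.

-70%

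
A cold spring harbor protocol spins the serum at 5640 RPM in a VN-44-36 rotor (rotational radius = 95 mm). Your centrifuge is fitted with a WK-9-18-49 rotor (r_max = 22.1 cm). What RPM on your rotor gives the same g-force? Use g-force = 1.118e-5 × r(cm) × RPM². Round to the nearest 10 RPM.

3700 RPM

Original rotor: r = 95 mm = 9.5 cm
RCF = 1.118 × 10⁻⁵ × r × N²
RCF_original = 1.118 × 10⁻⁵ × 9.5 × (5640)² = 1.118 × 10⁻⁵ × 9.5 × 31,809,600 ≈ 3,378.5 × g
3,378.5 = 1.118 × 10⁻⁵ × 22.1 × N²
N² = 3,378.5 / (24.7078 × 10⁻⁵) = 13,673,820
N ≈ √13,673,820 ≈ 3,697.8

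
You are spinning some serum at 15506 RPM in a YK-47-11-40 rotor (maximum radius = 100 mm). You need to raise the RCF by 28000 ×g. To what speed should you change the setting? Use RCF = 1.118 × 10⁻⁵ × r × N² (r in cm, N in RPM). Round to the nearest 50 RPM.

r = 100 mm = 10.0 cm
Current RCF = 1.118 × 10⁻⁵ × 10 × (15506)² = 1.118 × 10⁻⁵ × 10 × 240,436,036 ≈ 26,880.7 × g
Target RCF = 26,880.7 + 28,000 = 54,880.7 × g
N² = 54,880.7 / (11.18 × 10⁻⁵) = 490,882,826
N ≈ √490,882,826 ≈ 22,155.9

≈ 22150 RPM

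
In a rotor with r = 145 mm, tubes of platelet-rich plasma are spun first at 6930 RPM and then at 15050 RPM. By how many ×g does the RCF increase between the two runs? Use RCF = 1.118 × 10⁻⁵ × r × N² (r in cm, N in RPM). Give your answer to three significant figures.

r = 145 mm = 14.5 cm
RCF₁ = 1.118 × 10⁻⁵ × 14.5 × (6930)² = 1.118 × 10⁻⁵ × 14.5 × 48,024,900 ≈ 7,785.3 × g
RCF₂ = 1.118 × 10⁻⁵ × 14.5 × (15050)² = 1.118 × 10⁻⁵ × 14.5 × 226,502,500 ≈ 36,718.3 × g
Increase = 36,718.3 − 7,785.3 = 28,933

28900 ×g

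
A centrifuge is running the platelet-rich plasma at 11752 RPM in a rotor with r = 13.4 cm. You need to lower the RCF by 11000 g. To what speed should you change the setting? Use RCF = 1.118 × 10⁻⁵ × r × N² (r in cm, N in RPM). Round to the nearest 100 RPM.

Current RCF = 1.118 × 10⁻⁵ × 13.4 × (11752)² = 1.118 × 10⁻⁵ × 13.4 × 138,109,504 ≈ 20,690.5 × g
Target RCF = 20,690.5 − 11,000 = 9,690.5 × g
N² = 9,690.5 / (14.9812 × 10⁻⁵) = 64,684,404
N ≈ √64,684,404 ≈ 8,042.7

8000 RPM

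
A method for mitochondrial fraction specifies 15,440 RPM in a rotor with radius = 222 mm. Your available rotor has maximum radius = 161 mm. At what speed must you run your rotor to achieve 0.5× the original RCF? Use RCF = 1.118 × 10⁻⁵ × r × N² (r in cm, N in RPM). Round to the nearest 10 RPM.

Original rotor: r = 222 mm = 22.2 cm
RCF_original = 1.118 × 10⁻⁵ × 22.2 × (15440)² = 1.118 × 10⁻⁵ × 22.2 × 238,393,600 ≈ 59,168.3 × g
Target RCF = 0.5 × 59,168.3 ≈ 29,584.2 × g
Your rotor: r = 161 mm = 16.1 cm
29,584.2 = 1.118 × 10⁻⁵ × 16.1 × N²
N² = 29,584.2 / (17.9998 × 10⁻⁵) = 164,358,493
N ≈ √164,358,493 ≈ 12,820.2

12820 RPM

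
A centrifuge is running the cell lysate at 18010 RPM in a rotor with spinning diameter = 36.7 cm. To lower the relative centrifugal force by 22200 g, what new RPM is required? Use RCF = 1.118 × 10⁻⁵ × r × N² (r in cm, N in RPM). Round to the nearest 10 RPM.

r = 36.7 / 2 = 18.35 cm
Current RCF = 1.118 × 10⁻⁵ × 18.35 × (18010)² = 1.118 × 10⁻⁵ × 18.35 × 324,360,100 ≈ 66,543.4 × g
Target RCF = 66,543.4 − 22,200 = 44,343.4 × g
N² = 44,343.4 / (20.5153 × 10⁻⁵) = 216,147,948
N ≈ √216,147,948 ≈ 14,702.0

≈ 14700 RPM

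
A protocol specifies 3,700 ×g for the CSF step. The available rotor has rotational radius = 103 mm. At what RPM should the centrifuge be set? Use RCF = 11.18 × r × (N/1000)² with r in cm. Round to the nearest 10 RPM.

r = 103 mm = 10.3 cm
RCF = 11.18 × r × (N/1000)²
3,700 = 11.18 × 10.3 × (N/1000)²
(N/1000)² = 3,700 / 115.154 = 32.13089
N = 1000 × √32.13089 ≈ 5,668.4

5670 RPM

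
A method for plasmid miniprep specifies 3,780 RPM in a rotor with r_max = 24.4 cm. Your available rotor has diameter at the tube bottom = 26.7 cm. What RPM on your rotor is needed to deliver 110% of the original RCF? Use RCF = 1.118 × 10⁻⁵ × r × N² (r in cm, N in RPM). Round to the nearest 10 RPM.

≈ 5360 RPM

RCF_original = 1.118 × 10⁻⁵ × 24.4 × (3780)² = 1.118 × 10⁻⁵ × 24.4 × 14,288,400 ≈ 3,897.8 × g
Target RCF = 1.1 × 3,897.8 ≈ 4,287.6 × g
Your rotor: r = 26.7 / 2 = 13.35 cm
4,287.6 = 1.118 × 10⁻⁵ × 13.35 × N²
N² = 4,287.6 / (14.9253 × 10⁻⁵) = 28,727,061
N ≈ √28,727,061 ≈ 5,359.8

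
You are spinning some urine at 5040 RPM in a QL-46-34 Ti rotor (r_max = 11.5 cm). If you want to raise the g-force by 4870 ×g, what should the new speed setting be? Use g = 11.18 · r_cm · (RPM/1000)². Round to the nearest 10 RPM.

N₂ ≈ 7950 RPM

Current RCF = 11.18 × 11.5 × (5.04)² = 11.18 × 11.5 × 25.4016 ≈ 3,265.9 × g
Target RCF = 3,265.9 + 4,870 = 8,135.9 × g
(N/1000)² = 8,135.9 / 128.57 = 63.27993
N = 1000 × √63.27993 ≈ 7,954.9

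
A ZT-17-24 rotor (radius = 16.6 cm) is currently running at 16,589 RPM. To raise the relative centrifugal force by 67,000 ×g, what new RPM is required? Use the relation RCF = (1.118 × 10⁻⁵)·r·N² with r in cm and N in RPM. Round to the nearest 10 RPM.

Current RCF = 1.118 × 10⁻⁵ × 16.6 × (16589)² = 1.118 × 10⁻⁵ × 16.6 × 275,194,921 ≈ 51,072.9 × g
Target RCF = 51,072.9 + 67,000 = 118,072.9 × g
N² = 118,072.9 / (18.5588 × 10⁻⁵) = 636,209,776
N ≈ √636,209,776 ≈ 25,223.2

25220 RPM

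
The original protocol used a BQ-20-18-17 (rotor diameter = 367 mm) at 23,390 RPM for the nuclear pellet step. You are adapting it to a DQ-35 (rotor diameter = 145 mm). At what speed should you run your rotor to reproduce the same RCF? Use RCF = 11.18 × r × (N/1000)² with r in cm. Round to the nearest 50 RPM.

≈ 37200 RPM

Original rotor: r = 367 mm / 2 = 183.5 mm = 18.35 cm
RCF_original = 11.18 × 18.35 × (23.39)² = 11.18 × 18.35 × 547.0921 ≈ 112,237.6 × g
Your rotor: r = 145 mm / 2 = 72.5 mm = 7.25 cm
112,237.6 = 11.18 × 7.25 × (N/1000)²
(N/1000)² = 112,237.6 / 81.055 = 1384.709
N = 1000 × √1384.709 ≈ 37,211.7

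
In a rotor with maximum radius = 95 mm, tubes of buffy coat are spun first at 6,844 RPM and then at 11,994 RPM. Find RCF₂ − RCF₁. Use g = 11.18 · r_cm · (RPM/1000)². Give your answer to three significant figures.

≈ 10300 g

r = 95 mm = 9.5 cm
RCF₁ = 11.18 × 9.5 × (6.844)² = 11.18 × 9.5 × 46.840336 ≈ 4,974.9 × g
RCF₂ = 11.18 × 9.5 × (11.994)² = 11.18 × 9.5 × 143.856036 ≈ 15,278.9 × g
Increase = 15,278.9 − 4,974.9 = 10,304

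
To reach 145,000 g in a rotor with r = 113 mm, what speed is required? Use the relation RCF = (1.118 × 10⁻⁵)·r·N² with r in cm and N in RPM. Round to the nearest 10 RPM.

N ≈ 33880 RPM

r = 113 mm = 11.3 cm
RCF = 1.118 × 10⁻⁵ × r × N²
145,000 = 1.118 × 10⁻⁵ × 11.3 × N²
N² = 145,000 / (12.6334 × 10⁻⁵) = 1,147,751,199
N ≈ √1,147,751,199 ≈ 33,878.5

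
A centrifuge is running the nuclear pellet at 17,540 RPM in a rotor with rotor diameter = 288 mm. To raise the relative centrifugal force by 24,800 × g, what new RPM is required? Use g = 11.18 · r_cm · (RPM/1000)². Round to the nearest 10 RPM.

≈ 21490 RPM

r = 288 mm / 2 = 144 mm = 14.4 cm
Current RCF = 11.18 × 14.4 × (17.54)² = 11.18 × 14.4 × 307.6516 ≈ 49,529.4 × g
Target RCF = 49,529.4 + 24,800 = 74,329.4 × g
(N/1000)² = 74,329.4 / 160.992 = 461.6962
N = 1000 × √461.6962 ≈ 21,487.1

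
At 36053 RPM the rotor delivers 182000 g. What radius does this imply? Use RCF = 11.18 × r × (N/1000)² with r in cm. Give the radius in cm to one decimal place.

r ≈ 12.5 cm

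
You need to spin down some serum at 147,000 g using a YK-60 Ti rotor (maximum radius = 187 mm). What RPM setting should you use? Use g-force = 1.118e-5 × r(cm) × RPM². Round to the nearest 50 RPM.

N ≈ 26500 RPM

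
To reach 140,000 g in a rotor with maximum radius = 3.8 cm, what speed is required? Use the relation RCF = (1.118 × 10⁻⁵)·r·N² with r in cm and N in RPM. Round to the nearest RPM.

57405 RPM

RCF = 1.118 × 10⁻⁵ × r × N²
140,000 = 1.118 × 10⁻⁵ × 3.8 × N²
N² = 140,000 / (4.2484 × 10⁻⁵) = 3,295,358,253
N ≈ √3,295,358,253 ≈ 57,405.2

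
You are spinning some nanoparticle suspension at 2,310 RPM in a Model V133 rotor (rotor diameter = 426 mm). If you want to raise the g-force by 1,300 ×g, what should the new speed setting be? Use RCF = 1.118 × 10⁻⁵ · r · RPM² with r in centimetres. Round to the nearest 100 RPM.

r = 426 mm / 2 = 213 mm = 21.3 cm
Current RCF = 1.118 × 10⁻⁵ × 21.3 × (2310)² = 1.118 × 10⁻⁵ × 21.3 × 5,336,100 ≈ 1,270.7 × g
Target RCF = 1,270.7 + 1,300 = 2,570.7 × g
N² = 2,570.7 / (23.8134 × 10⁻⁵) = 10,795,183
N ≈ √10,795,183 ≈ 3,285.6

≈ 3300 RPM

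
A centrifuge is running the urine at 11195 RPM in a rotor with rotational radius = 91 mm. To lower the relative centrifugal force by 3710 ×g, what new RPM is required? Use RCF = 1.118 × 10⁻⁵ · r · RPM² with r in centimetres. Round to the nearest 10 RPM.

N₂ ≈ 9430 RPM

r = 91 mm = 9.1 cm
Current RCF = 1.118 × 10⁻⁵ × 9.1 × (11195)² = 1.118 × 10⁻⁵ × 9.1 × 125,328,025 ≈ 12,750.6 × g
Target RCF = 12,750.6 − 3,710 = 9,040.6 × g
N² = 9,040.6 / (10.1738 × 10⁻⁵) = 88,861,586
N ≈ √88,861,586 ≈ 9,426.6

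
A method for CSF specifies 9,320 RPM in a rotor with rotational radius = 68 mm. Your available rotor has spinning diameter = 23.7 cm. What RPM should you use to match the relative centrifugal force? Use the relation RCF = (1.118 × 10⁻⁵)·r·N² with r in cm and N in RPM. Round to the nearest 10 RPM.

7060 RPM

Original rotor: r = 68 mm = 6.8 cm
RCF = 1.118 × 10⁻⁵ × r × N²
RCF_original = 1.118 × 10⁻⁵ × 6.8 × (9320)² = 1.118 × 10⁻⁵ × 6.8 × 86,862,400 ≈ 6,603.6 × g
Your rotor: r = 23.7 / 2 = 11.85 cm
6,603.6 = 1.118 × 10⁻⁵ × 11.85 × N²
N² = 6,603.6 / (13.2483 × 10⁻⁵) = 49,844,886
N ≈ √49,844,886 ≈ 7,060.1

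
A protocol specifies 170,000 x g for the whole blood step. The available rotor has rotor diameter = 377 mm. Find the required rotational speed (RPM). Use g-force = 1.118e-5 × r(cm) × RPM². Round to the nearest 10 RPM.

r = 377 mm / 2 = 188.5 mm = 18.85 cm
RCF = 1.118 × 10⁻⁵ × r × N²
170,000 = 1.118 × 10⁻⁵ × 18.85 × N²
N² = 170,000 / (21.0743 × 10⁻⁵) = 806,669,735
N ≈ √806,669,735 ≈ 28,401.9

≈ 28400 RPM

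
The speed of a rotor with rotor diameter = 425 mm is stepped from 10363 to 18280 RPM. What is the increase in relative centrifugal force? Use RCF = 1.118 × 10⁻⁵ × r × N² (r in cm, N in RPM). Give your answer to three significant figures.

53900 g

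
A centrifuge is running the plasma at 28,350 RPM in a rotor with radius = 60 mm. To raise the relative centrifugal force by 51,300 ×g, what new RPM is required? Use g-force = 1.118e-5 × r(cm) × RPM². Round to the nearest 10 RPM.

N₂ ≈ 39600 RPM

r = 60 mm = 6.0 cm
Current RCF = 1.118 × 10⁻⁵ × 6 × (28350)² = 1.118 × 10⁻⁵ × 6 × 803,722,500 ≈ 53,913.7 × g
Target RCF = 53,913.7 + 51,300 = 105,213.7 × g
N² = 105,213.7 / (6.708 × 10⁻⁵) = 1,568,480,918
N ≈ √1,568,480,918 ≈ 39,604.1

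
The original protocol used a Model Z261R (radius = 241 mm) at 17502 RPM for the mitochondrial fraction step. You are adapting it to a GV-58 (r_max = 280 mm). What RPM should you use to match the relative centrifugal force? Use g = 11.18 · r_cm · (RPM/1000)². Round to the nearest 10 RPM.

≈ 16240 RPM

Original rotor: r = 241 mm = 24.1 cm
RCF_original = 11.18 × 24.1 × (17.502)² = 11.18 × 24.1 × 306.320004 ≈ 82,534.2 × g
Your rotor: r = 280 mm = 28.0 cm
82,534.2 = 11.18 × 28 × (N/1000)²
(N/1000)² = 82,534.2 / 313.04 = 263.6538
N = 1000 × √263.6538 ≈ 16,237.4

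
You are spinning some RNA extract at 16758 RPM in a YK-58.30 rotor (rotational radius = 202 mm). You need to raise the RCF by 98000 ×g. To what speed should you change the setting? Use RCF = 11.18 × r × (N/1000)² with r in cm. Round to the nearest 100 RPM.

r = 202 mm = 20.2 cm
Current RCF = 11.18 × 20.2 × (16.758)² = 11.18 × 20.2 × 280.830564 ≈ 63,421.7 × g
Target RCF = 63,421.7 + 98,000 = 161,421.7 × g
(N/1000)² = 161,421.7 / 225.836 = 714.774
N = 1000 × √714.774 ≈ 26,735.3

26700 RPM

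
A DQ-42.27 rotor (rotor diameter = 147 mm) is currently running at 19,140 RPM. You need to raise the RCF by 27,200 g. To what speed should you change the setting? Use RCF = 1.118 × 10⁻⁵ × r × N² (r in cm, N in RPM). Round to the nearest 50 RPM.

r = 147 mm / 2 = 73.5 mm = 7.35 cm
Current RCF = 1.118 × 10⁻⁵ × 7.35 × (19140)² = 1.118 × 10⁻⁵ × 7.35 × 366,339,600 ≈ 30,103.2 × g
Target RCF = 30,103.2 + 27,200 = 57,303.2 × g
N² = 57,303.2 / (8.2173 × 10⁻⁵) = 697,348,277
N ≈ √697,348,277 ≈ 26,407.4

≈ 26400 RPM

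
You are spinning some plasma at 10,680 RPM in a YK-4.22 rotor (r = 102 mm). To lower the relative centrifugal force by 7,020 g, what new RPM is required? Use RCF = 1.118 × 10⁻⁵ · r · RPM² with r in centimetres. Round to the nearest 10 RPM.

7250 RPM

r = 102 mm = 10.2 cm
Current RCF = 1.118 × 10⁻⁵ × 10.2 × (10680)² = 1.118 × 10⁻⁵ × 10.2 × 114,062,400 ≈ 13,007.2 × g
Target RCF = 13,007.2 − 7,020 = 5,987.2 × g
N² = 5,987.2 / (11.4036 × 10⁻⁵) = 52,502,718
N ≈ √52,502,718 ≈ 7,245.9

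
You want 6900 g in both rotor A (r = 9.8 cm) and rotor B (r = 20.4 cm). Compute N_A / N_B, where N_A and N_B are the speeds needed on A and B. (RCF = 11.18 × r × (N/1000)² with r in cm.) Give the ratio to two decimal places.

1.44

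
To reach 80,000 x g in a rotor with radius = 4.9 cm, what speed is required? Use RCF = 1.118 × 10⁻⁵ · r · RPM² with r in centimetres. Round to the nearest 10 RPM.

80,000 = 1.118 × 10⁻⁵ × 4.9 × N²
N² = 80,000 / (5.4782 × 10⁻⁵) = 1,460,333,686
N ≈ √1,460,333,686 ≈ 38,214.3

N ≈ 38210 RPM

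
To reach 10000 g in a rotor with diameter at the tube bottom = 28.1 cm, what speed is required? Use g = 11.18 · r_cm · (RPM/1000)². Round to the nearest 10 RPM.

r = 28.1 / 2 = 14.05 cm
RCF = 11.18 × r × (N/1000)²
10,000 = 11.18 × 14.05 × (N/1000)²
(N/1000)² = 10,000 / 157.079 = 63.66223
N = 1000 × √63.66223 ≈ 7,978.9

≈ 7980 RPM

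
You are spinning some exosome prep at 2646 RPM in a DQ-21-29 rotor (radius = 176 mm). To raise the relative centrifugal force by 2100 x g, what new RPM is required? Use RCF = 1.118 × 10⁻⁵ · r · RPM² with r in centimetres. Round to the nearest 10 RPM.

N₂ ≈ 4200 RPM

r = 176 mm = 17.6 cm
Current RCF = 1.118 × 10⁻⁵ × 17.6 × (2646)² = 1.118 × 10⁻⁵ × 17.6 × 7,001,316 ≈ 1,377.6 × g
Target RCF = 1,377.6 + 2,100 = 3,477.6 × g
N² = 3,477.6 / (19.6768 × 10⁻⁵) = 17,673,605
N ≈ √17,673,605 ≈ 4,204.0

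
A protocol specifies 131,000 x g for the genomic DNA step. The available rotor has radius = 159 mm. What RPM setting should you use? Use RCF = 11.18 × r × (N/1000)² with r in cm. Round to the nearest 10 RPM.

N ≈ 27150 RPM

r = 159 mm = 15.9 cm
131,000 = 11.18 × 15.9 × (N/1000)²
(N/1000)² = 131,000 / 177.762 = 736.9404
N = 1000 × √736.9404 ≈ 27,146.6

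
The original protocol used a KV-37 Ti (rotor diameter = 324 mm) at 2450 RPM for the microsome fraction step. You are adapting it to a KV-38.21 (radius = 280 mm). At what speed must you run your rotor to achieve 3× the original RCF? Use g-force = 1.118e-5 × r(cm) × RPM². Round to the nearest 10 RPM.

≈ 3230 RPM

Original rotor: r = 324 mm / 2 = 162 mm = 16.2 cm
RCF = 1.118 × 10⁻⁵ × r × N²
RCF_original = 1.118 × 10⁻⁵ × 16.2 × (2450)² = 1.118 × 10⁻⁵ × 16.2 × 6,002,500 ≈ 1,087.1 × g
Target RCF = 3 × 1,087.1 ≈ 3,261.3 × g
Your rotor: r = 280 mm = 28.0 cm
3,261.3 = 1.118 × 10⁻⁵ × 28 × N²
N² = 3,261.3 / (31.304 × 10⁻⁵) = 10,418,157
N ≈ √10,418,157 ≈ 3,227.7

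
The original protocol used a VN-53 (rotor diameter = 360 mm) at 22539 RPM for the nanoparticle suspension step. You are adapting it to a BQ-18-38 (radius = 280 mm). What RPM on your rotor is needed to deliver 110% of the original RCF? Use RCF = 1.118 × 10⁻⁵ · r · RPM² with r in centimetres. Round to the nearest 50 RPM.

≈ 18950 RPM

Original rotor: r = 360 mm / 2 = 180 mm = 18 cm
RCF = 1.118 × 10⁻⁵ × r × N²
RCF_original = 1.118 × 10⁻⁵ × 18 × (22539)² = 1.118 × 10⁻⁵ × 18 × 508,006,521 ≈ 102,231.2 × g
Target RCF = 1.1 × 102,231.2 ≈ 112,454.3 × g
Your rotor: r = 280 mm = 28.0 cm
112,454.3 = 1.118 × 10⁻⁵ × 28 × N²
N² = 112,454.3 / (31.304 × 10⁻⁵) = 359,233,005
N ≈ √359,233,005 ≈ 18,953.4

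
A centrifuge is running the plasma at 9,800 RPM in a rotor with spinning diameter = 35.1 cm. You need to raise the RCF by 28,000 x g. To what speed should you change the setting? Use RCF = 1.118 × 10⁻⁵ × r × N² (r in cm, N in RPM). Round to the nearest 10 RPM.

r = 35.1 / 2 = 17.55 cm
Current RCF = 1.118 × 10⁻⁵ × 17.55 × (9800)² = 1.118 × 10⁻⁵ × 17.55 × 96,040,000 ≈ 18,843.9 × g
Target RCF = 18,843.9 + 28,000 = 46,843.9 × g
N² = 46,843.9 / (19.6209 × 10⁻⁵) = 238,744,910
N ≈ √238,744,910 ≈ 15,451.4

N₂ ≈ 15450 RPM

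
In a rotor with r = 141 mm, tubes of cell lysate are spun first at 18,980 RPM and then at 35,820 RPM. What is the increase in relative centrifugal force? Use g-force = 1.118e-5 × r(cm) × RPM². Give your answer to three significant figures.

r = 141 mm = 14.1 cm
RCF₁ = 1.118 × 10⁻⁵ × 14.1 × (18980)² = 1.118 × 10⁻⁵ × 14.1 × 360,240,400 ≈ 56,787.6 × g
RCF₂ = 1.118 × 10⁻⁵ × 14.1 × (35820)² = 1.118 × 10⁻⁵ × 14.1 × 1,283,072,400 ≈ 202,261 × g
Increase = 202,261 − 56,787.6 = 145,473.4

145000 g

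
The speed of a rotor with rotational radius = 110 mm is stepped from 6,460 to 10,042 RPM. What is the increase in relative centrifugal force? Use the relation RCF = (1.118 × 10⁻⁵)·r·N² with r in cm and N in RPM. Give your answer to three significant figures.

r = 110 mm = 11.0 cm
RCF₁ = 1.118 × 10⁻⁵ × 11 × (6460)² = 1.118 × 10⁻⁵ × 11 × 41,731,600 ≈ 5,132.2 × g
RCF₂ = 1.118 × 10⁻⁵ × 11 × (10042)² = 1.118 × 10⁻⁵ × 11 × 100,841,764 ≈ 12,401.5 × g
Increase = 12,401.5 − 5,132.2 = 7,269.3

≈ 7270 g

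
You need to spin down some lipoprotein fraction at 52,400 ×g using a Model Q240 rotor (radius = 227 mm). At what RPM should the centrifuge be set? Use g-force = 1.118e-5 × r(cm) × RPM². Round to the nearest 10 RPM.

≈ 14370 RPM

r = 227 mm = 22.7 cm
52,400 = 1.118 × 10⁻⁵ × 22.7 × N²
N² = 52,400 / (25.3786 × 10⁻⁵) = 206,473,170
N ≈ √206,473,170 ≈ 14,369.2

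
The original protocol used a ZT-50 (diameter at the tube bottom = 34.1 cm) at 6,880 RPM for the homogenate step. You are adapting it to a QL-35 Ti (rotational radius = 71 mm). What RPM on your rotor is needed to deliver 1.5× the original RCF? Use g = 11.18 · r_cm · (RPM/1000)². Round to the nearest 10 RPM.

Original rotor: r = 34.1 / 2 = 17.05 cm
RCF = 11.18 × r × (N/1000)²
RCF_original = 11.18 × 17.05 × (6.88)² = 11.18 × 17.05 × 47.3344 ≈ 9,022.8 × g
Target RCF = 1.5 × 9,022.8 ≈ 13,534.2 × g
Your rotor: r = 71 mm = 7.1 cm
13,534.2 = 11.18 × 7.1 × (N/1000)²
(N/1000)² = 13,534.2 / 79.378 = 170.5032
N = 1000 × √170.5032 ≈ 13,057.7

13060 RPM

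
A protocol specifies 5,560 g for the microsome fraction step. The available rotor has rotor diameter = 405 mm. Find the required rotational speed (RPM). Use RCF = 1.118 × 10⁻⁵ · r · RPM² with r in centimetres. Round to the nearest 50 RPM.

N ≈ 4950 RPM

r = 405 mm / 2 = 202.5 mm = 20.25 cm
5,560 = 1.118 × 10⁻⁵ × 20.25 × N²
N² = 5,560 / (22.6395 × 10⁻⁵) = 24,558,846
N ≈ √24,558,846 ≈ 4,955.7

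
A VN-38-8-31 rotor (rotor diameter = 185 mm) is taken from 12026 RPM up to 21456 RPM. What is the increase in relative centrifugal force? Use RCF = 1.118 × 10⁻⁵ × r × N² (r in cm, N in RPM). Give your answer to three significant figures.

32700 × g

r = 185 mm / 2 = 92.5 mm = 9.25 cm
RCF₁ = 1.118 × 10⁻⁵ × 9.25 × (12026)² = 1.118 × 10⁻⁵ × 9.25 × 144,624,676 ≈ 14,956.4 × g
RCF₂ = 1.118 × 10⁻⁵ × 9.25 × (21456)² = 1.118 × 10⁻⁵ × 9.25 × 460,359,936 ≈ 47,608.1 × g
Increase = 47,608.1 − 14,956.4 = 32,651.7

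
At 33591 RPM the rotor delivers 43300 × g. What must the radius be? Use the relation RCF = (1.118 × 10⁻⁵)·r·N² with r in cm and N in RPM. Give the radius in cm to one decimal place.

≈ 3.4 cm

43300 = 1.118 × 10⁻⁵ × r × (33591)²
r = 43300 / (1.118 × 10⁻⁵ × 1,128,355,281) = 43300 / 12615.01 ≈ 3.432 cm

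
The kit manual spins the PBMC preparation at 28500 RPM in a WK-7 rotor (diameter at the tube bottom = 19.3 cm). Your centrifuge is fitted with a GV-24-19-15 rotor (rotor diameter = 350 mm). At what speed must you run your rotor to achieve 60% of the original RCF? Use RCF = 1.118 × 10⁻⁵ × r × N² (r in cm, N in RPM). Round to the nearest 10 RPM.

≈ 16390 RPM

Original rotor: r = 19.3 / 2 = 9.65 cm
RCF = 1.118 × 10⁻⁵ × r × N²
RCF_original = 1.118 × 10⁻⁵ × 9.65 × (28500)² = 1.118 × 10⁻⁵ × 9.65 × 812,250,000 ≈ 87,631.2 × g
Target RCF = 0.6 × 87,631.2 ≈ 52,578.7 × g
Your rotor: r = 350 mm / 2 = 175 mm = 17.5 cm
52,578.7 = 1.118 × 10⁻⁵ × 17.5 × N²
N² = 52,578.7 / (19.565 × 10⁻⁵) = 268,738,564
N ≈ √268,738,564 ≈ 16,393.2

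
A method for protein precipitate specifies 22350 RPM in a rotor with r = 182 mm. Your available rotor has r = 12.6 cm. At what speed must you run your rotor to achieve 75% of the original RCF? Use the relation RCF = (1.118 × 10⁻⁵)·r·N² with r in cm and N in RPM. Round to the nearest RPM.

Original rotor: r = 182 mm = 18.2 cm
RCF_original = 1.118 × 10⁻⁵ × 18.2 × (22350)² = 1.118 × 10⁻⁵ × 18.2 × 499,522,500 ≈ 101,640.8 × g
Target RCF = 0.75 × 101,640.8 ≈ 76,230.6 × g
76,230.6 = 1.118 × 10⁻⁵ × 12.6 × N²
N² = 76,230.6 / (14.0868 × 10⁻⁵) = 541,149,161
N ≈ √541,149,161 ≈ 23,262.6

≈ 23263 RPM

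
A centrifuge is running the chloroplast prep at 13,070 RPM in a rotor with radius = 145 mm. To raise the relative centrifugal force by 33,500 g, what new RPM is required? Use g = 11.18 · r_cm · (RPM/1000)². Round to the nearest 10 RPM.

19430 RPM

r = 145 mm = 14.5 cm
Current RCF = 11.18 × 14.5 × (13.07)² = 11.18 × 14.5 × 170.8249 ≈ 27,692.4 × g
Target RCF = 27,692.4 + 33,500 = 61,192.4 × g
(N/1000)² = 61,192.4 / 162.11 = 377.4746
N = 1000 × √377.4746 ≈ 19,428.7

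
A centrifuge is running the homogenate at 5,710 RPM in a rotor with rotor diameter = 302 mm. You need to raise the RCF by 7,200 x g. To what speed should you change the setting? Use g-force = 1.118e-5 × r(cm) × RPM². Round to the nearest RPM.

r = 302 mm / 2 = 151 mm = 15.1 cm
Current RCF = 1.118 × 10⁻⁵ × 15.1 × (5710)² = 1.118 × 10⁻⁵ × 15.1 × 32,604,100 ≈ 5,504.2 × g
Target RCF = 5,504.2 + 7,200 = 12,704.2 × g
N² = 12,704.2 / (16.8818 × 10⁻⁵) = 75,253,824
N ≈ √75,253,824 ≈ 8,674.9

≈ 8675 RPM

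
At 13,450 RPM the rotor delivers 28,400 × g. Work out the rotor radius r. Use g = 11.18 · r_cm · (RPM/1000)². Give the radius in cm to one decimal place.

≈ 14.0 cm

28400 = 11.18 × r × (13.45)²
r = 28400 / (11.18 × 180.9025) = 28400 / 2022.49 ≈ 14.042 cm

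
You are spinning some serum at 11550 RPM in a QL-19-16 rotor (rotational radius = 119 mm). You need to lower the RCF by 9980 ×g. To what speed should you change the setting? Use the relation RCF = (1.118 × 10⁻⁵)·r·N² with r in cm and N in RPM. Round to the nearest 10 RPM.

r = 119 mm = 11.9 cm
Current RCF = 1.118 × 10⁻⁵ × 11.9 × (11550)² = 1.118 × 10⁻⁵ × 11.9 × 133,402,500 ≈ 17,748.1 × g
Target RCF = 17,748.1 − 9,980 = 7,768.1 × g
N² = 7,768.1 / (13.3042 × 10⁻⁵) = 58,388,328
N ≈ √58,388,328 ≈ 7,641.2

7640 RPM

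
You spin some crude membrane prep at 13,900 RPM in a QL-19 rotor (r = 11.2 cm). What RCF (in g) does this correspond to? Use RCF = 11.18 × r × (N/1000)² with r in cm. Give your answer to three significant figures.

24200 g

RCF = 11.18 × 11.2 × (13.9)² = 11.18 × 11.2 × 193.21 ≈ 24,193 × g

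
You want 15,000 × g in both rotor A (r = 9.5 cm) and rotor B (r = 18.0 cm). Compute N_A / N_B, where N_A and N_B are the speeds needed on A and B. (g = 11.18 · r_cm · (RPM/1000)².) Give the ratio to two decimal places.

At fixed RCF, N ∝ 1/√r, so N_A/N_B = √(r_B/r_A) = √(18.0/9.5) = √1.894737 = 1.3765.

1.38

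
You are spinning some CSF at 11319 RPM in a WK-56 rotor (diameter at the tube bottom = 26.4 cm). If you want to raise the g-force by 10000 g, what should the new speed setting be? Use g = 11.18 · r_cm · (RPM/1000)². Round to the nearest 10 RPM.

r = 26.4 / 2 = 13.2 cm
Current RCF = 11.18 × 13.2 × (11.319)² = 11.18 × 13.2 × 128.119761 ≈ 18,907.4 × g
Target RCF = 18,907.4 + 10,000 = 28,907.4 × g
(N/1000)² = 28,907.4 / 147.576 = 195.8814
N = 1000 × √195.8814 ≈ 13,995.8

14000 RPM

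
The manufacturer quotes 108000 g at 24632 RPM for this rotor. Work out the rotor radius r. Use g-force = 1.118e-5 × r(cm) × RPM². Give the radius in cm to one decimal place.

108000 = 1.118 × 10⁻⁵ × r × (24632)²
r = 108000 / (1.118 × 10⁻⁵ × 606,735,424) = 108000 / 6783.302 ≈ 15.921 cm

r ≈ 15.9 cm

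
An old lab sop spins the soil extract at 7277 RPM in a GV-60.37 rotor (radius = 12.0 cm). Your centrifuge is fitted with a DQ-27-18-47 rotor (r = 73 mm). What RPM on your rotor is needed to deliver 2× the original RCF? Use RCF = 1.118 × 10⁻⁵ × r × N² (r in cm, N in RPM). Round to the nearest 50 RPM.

≈ 13200 RPM

RCF_original = 1.118 × 10⁻⁵ × 12 × (7277)² = 1.118 × 10⁻⁵ × 12 × 52,954,729 ≈ 7,104.4 × g
Target RCF = 2 × 7,104.4 ≈ 14,208.8 × g
Your rotor: r = 73 mm = 7.3 cm
14,208.8 = 1.118 × 10⁻⁵ × 7.3 × N²
N² = 14,208.8 / (8.1614 × 10⁻⁵) = 174,097,581
N ≈ √174,097,581 ≈ 13,194.6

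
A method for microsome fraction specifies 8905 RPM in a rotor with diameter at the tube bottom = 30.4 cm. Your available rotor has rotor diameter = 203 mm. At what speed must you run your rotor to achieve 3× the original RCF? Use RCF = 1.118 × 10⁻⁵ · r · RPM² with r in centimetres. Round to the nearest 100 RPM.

≈ 18900 RPM

Original rotor: r = 30.4 / 2 = 15.2 cm
RCF_original = 1.118 × 10⁻⁵ × 15.2 × (8905)² = 1.118 × 10⁻⁵ × 15.2 × 79,299,025 ≈ 13,475.8 × g
Target RCF = 3 × 13,475.8 ≈ 40,427.4 × g
Your rotor: r = 203 mm / 2 = 101.5 mm = 10.15 cm
40,427.4 = 1.118 × 10⁻⁵ × 10.15 × N²
N² = 40,427.4 / (11.3477 × 10⁻⁵) = 356,260,740
N ≈ √356,260,740 ≈ 18,874.9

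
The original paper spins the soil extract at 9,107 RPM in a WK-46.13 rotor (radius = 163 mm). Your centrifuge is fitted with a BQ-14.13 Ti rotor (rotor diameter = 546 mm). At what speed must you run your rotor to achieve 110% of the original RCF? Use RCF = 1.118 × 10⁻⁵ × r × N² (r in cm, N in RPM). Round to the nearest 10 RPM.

Original rotor: r = 163 mm = 16.3 cm
RCF = 1.118 × 10⁻⁵ × r × N²
RCF_original = 1.118 × 10⁻⁵ × 16.3 × (9107)² = 1.118 × 10⁻⁵ × 16.3 × 82,937,449 ≈ 15,114 × g
Target RCF = 1.1 × 15,114 ≈ 16,625.4 × g
Your rotor: r = 546 mm / 2 = 273 mm = 27.3 cm
16,625.4 = 1.118 × 10⁻⁵ × 27.3 × N²
N² = 16,625.4 / (30.5214 × 10⁻⁵) = 54,471,289
N ≈ √54,471,289 ≈ 7,380.5

≈ 7380 RPM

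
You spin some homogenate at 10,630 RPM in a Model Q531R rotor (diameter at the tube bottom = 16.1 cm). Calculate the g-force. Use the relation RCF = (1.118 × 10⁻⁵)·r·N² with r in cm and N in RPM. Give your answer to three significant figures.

≈ 10200 × g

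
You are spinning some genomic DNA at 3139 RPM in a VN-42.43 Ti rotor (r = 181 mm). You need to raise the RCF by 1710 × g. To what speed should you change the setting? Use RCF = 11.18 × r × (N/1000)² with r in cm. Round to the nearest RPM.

r = 181 mm = 18.1 cm
Current RCF = 11.18 × 18.1 × (3.139)² = 11.18 × 18.1 × 9.853321 ≈ 1,993.9 × g
Target RCF = 1,993.9 + 1,710 = 3,703.9 × g
(N/1000)² = 3,703.9 / 202.358 = 18.3037
N = 1000 × √18.3037 ≈ 4,278.3

4278 RPM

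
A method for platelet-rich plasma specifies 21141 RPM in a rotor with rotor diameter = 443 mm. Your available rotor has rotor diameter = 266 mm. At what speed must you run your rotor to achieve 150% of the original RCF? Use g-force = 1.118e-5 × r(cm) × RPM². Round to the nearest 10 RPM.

≈ 33410 RPM

Original rotor: r = 443 mm / 2 = 221.5 mm = 22.15 cm
RCF_original = 1.118 × 10⁻⁵ × 22.15 × (21141)² = 1.118 × 10⁻⁵ × 22.15 × 446,941,881 ≈ 110,679.3 × g
Target RCF = 1.5 × 110,679.3 ≈ 166,019 × g
Your rotor: r = 266 mm / 2 = 133 mm = 13.3 cm
166,019 = 1.118 × 10⁻⁵ × 13.3 × N²
N² = 166,019 / (14.8694 × 10⁻⁵) = 1,116,514,452
N ≈ √1,116,514,452 ≈ 33,414.3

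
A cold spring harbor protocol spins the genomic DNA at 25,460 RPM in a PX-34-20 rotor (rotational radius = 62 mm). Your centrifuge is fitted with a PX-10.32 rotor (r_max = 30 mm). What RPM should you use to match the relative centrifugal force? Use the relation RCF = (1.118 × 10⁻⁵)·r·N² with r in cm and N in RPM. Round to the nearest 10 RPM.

Original rotor: r = 62 mm = 6.2 cm
RCF_original = 1.118 × 10⁻⁵ × 6.2 × (25460)² = 1.118 × 10⁻⁵ × 6.2 × 648,211,600 ≈ 44,931.4 × g
Your rotor: r = 30 mm = 3.0 cm
44,931.4 = 1.118 × 10⁻⁵ × 3 × N²
N² = 44,931.4 / (3.354 × 10⁻⁵) = 1,339,636,255
N ≈ √1,339,636,255 ≈ 36,601.0

≈ 36600 RPM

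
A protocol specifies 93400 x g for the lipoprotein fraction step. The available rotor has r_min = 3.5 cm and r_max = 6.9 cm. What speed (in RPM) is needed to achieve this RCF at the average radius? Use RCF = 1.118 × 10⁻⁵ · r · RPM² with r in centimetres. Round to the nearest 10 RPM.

r_avg = (3.5 + 6.9) / 2 = 5.2 cm
93,400 = 1.118 × 10⁻⁵ × 5.2 × N²
N² = 93,400 / (5.8136 × 10⁻⁵) = 1,606,577,680
N ≈ √1,606,577,680 ≈ 40,082.1

N ≈ 40080 RPM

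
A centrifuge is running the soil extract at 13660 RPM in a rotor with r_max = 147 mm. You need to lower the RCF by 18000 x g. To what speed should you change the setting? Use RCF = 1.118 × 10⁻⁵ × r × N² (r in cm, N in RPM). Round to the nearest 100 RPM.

N₂ ≈ 8800 RPM

r = 147 mm = 14.7 cm
Current RCF = 1.118 × 10⁻⁵ × 14.7 × (13660)² = 1.118 × 10⁻⁵ × 14.7 × 186,595,600 ≈ 30,666.2 × g
Target RCF = 30,666.2 − 18,000 = 12,666.2 × g
N² = 12,666.2 / (16.4346 × 10⁻⁵) = 77,070,327
N ≈ √77,070,327 ≈ 8,779.0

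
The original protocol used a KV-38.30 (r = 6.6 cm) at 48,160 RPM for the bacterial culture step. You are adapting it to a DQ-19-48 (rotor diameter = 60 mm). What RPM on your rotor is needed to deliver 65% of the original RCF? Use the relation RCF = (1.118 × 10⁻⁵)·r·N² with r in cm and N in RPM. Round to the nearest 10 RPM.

RCF_original = 1.118 × 10⁻⁵ × 6.6 × (48160)² = 1.118 × 10⁻⁵ × 6.6 × 2,319,385,600 ≈ 171,142.8 × g
Target RCF = 0.65 × 171,142.8 ≈ 111,242.8 × g
Your rotor: r = 60 mm / 2 = 30 mm = 3 cm
111,242.8 = 1.118 × 10⁻⁵ × 3 × N²
N² = 111,242.8 / (3.354 × 10⁻⁵) = 3,316,720,334
N ≈ √3,316,720,334 ≈ 57,591.0

57590 RPM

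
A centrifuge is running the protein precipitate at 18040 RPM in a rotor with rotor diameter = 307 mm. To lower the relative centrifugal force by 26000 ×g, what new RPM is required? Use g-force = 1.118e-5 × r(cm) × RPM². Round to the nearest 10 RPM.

r = 307 mm / 2 = 153.5 mm = 15.35 cm
Current RCF = 1.118 × 10⁻⁵ × 15.35 × (18040)² = 1.118 × 10⁻⁵ × 15.35 × 325,441,600 ≈ 55,850 × g
Target RCF = 55,850 − 26,000 = 29,850 × g
N² = 29,850 / (17.1613 × 10⁻⁵) = 173,937,872
N ≈ √173,937,872 ≈ 13,188.6

≈ 13190 RPM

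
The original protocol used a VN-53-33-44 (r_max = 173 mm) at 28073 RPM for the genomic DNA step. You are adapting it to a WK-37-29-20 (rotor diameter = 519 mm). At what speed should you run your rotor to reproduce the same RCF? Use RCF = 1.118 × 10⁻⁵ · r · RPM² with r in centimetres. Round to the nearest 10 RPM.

22920 RPM

Original rotor: r = 173 mm = 17.3 cm
RCF_original = 1.118 × 10⁻⁵ × 17.3 × (28073)² = 1.118 × 10⁻⁵ × 17.3 × 788,093,329 ≈ 152,428.3 × g
Your rotor: r = 519 mm / 2 = 259.5 mm = 25.95 cm
152,428.3 = 1.118 × 10⁻⁵ × 25.95 × N²
N² = 152,428.3 / (29.0121 × 10⁻⁵) = 525,395,611
N ≈ √525,395,611 ≈ 22,921.5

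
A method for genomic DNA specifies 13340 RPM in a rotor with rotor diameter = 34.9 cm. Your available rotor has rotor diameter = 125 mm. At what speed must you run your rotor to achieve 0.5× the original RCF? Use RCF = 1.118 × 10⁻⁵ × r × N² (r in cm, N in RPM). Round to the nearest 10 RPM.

15760 RPM

Original rotor: r = 34.9 / 2 = 17.45 cm
RCF_original = 1.118 × 10⁻⁵ × 17.45 × (13340)² = 1.118 × 10⁻⁵ × 17.45 × 177,955,600 ≈ 34,717.5 × g
Target RCF = 0.5 × 34,717.5 ≈ 17,358.8 × g
Your rotor: r = 125 mm / 2 = 62.5 mm = 6.25 cm
17,358.8 = 1.118 × 10⁻⁵ × 6.25 × N²
N² = 17,358.8 / (6.9875 × 10⁻⁵) = 248,426,476
N ≈ √248,426,476 ≈ 15,761.6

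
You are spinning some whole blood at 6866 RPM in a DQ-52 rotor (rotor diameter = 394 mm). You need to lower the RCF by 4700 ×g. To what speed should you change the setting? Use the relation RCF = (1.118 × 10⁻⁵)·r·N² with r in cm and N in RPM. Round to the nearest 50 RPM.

≈ 5100 RPM

r = 394 mm / 2 = 197 mm = 19.7 cm
Current RCF = 1.118 × 10⁻⁵ × 19.7 × (6866)² = 1.118 × 10⁻⁵ × 19.7 × 47,141,956 ≈ 10,382.8 × g
Target RCF = 10,382.8 − 4,700 = 5,682.8 × g
N² = 5,682.8 / (22.0246 × 10⁻⁵) = 25,802,058
N ≈ √25,802,058 ≈ 5,079.6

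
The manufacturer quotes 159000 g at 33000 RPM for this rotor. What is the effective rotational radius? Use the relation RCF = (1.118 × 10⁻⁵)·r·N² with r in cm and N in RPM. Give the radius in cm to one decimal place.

≈ 13.1 cm

159000 = 1.118 × 10⁻⁵ × r × (33000)²
r = 159000 / (1.118 × 10⁻⁵ × 1,089,000,000) = 159000 / 12175.02 ≈ 13.060 cm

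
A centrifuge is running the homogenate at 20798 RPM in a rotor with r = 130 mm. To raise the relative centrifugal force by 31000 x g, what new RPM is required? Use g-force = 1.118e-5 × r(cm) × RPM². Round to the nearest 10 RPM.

25410 RPM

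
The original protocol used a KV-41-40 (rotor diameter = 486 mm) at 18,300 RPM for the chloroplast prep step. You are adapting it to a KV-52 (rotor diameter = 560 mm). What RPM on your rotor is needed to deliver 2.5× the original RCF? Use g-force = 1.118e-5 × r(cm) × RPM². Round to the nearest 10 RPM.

Original rotor: r = 486 mm / 2 = 243 mm = 24.3 cm
RCF_original = 1.118 × 10⁻⁵ × 24.3 × (18300)² = 1.118 × 10⁻⁵ × 24.3 × 334,890,000 ≈ 90,980.9 × g
Target RCF = 2.5 × 90,980.9 ≈ 227,452.2 × g
Your rotor: r = 560 mm / 2 = 280 mm = 28 cm
227,452.2 = 1.118 × 10⁻⁵ × 28 × N²
N² = 227,452.2 / (31.304 × 10⁻⁵) = 726,591,490
N ≈ √726,591,490 ≈ 26,955.4

26960 RPM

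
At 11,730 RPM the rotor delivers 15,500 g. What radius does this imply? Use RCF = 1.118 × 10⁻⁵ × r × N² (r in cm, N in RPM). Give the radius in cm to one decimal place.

10.1 cm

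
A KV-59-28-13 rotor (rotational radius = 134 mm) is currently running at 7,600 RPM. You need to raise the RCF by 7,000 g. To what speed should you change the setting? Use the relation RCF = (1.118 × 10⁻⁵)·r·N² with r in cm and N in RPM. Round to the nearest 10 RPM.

10220 RPM

r = 134 mm = 13.4 cm
Current RCF = 1.118 × 10⁻⁵ × 13.4 × (7600)² = 1.118 × 10⁻⁵ × 13.4 × 57,760,000 ≈ 8,653.1 × g
Target RCF = 8,653.1 + 7,000 = 15,653.1 × g
N² = 15,653.1 / (14.9812 × 10⁻⁵) = 104,484,954
N ≈ √104,484,954 ≈ 10,221.8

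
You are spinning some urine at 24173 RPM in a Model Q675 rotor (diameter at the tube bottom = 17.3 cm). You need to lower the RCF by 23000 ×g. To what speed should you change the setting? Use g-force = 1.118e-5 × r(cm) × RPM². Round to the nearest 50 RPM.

18600 RPM

r = 17.3 / 2 = 8.65 cm
Current RCF = 1.118 × 10⁻⁵ × 8.65 × (24173)² = 1.118 × 10⁻⁵ × 8.65 × 584,333,929 ≈ 56,509.2 × g
Target RCF = 56,509.2 − 23,000 = 33,509.2 × g
N² = 33,509.2 / (9.6707 × 10⁻⁵) = 346,502,321
N ≈ √346,502,321 ≈ 18,614.6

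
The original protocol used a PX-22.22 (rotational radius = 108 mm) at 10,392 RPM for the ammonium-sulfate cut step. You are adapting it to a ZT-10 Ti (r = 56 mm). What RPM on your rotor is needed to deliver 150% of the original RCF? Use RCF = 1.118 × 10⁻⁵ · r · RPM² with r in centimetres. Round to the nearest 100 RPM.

≈ 17700 RPM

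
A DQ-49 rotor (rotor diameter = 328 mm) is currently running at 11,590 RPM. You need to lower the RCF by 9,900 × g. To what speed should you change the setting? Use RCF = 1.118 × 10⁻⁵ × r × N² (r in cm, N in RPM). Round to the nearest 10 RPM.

r = 328 mm / 2 = 164 mm = 16.4 cm
Current RCF = 1.118 × 10⁻⁵ × 16.4 × (11590)² = 1.118 × 10⁻⁵ × 16.4 × 134,328,100 ≈ 24,629.3 × g
Target RCF = 24,629.3 − 9,900 = 14,729.3 × g
N² = 14,729.3 / (18.3352 × 10⁻⁵) = 80,333,457
N ≈ √80,333,457 ≈ 8,962.9

≈ 8960 RPM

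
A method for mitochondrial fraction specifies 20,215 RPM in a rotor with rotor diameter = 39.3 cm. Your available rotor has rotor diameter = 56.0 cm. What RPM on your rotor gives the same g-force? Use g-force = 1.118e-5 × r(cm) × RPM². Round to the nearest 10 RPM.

Original rotor: r = 39.3 / 2 = 19.65 cm
RCF_original = 1.118 × 10⁻⁵ × 19.65 × (20215)² = 1.118 × 10⁻⁵ × 19.65 × 408,646,225 ≈ 89,774.3 × g
Your rotor: r = 56.0 / 2 = 28 cm
89,774.3 = 1.118 × 10⁻⁵ × 28 × N²
N² = 89,774.3 / (31.304 × 10⁻⁵) = 286,782,200
N ≈ √286,782,200 ≈ 16,934.6

16930 RPM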